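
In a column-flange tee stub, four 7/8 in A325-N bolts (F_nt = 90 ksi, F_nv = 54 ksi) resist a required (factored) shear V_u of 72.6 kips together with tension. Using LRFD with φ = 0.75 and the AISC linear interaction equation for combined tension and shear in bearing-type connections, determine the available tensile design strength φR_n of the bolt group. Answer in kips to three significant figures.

90.1 kips

A_b = π·0.875²/4 = 0.6013 in²; f_rv = 72.6 / (4 × 0.6013) = 30.18 ksi.
F'_nt = 1.3 F_nt − (F_nt / φF_nv) f_rv = 1.3·90 − (90/(0.75·54))·30.18 = 49.93 ksi, capped at F_nt → F'_nt = 49.93 ksi.
R_n = F'_nt · A_b · n = 49.93 × 0.6013 × 4 = 120.1 kips.
Design strength φR_n = 0.75 × 120.1 = 90.1 kips.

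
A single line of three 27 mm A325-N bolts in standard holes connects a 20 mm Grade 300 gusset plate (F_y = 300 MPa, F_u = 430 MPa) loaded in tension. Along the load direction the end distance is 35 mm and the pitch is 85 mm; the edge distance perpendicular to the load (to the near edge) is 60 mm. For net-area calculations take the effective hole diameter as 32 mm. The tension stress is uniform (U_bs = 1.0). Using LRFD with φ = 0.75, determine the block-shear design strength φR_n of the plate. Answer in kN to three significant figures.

768 kN

Shear plane L_v = 35 + 2·85 = 205 mm; A_gv = 205 × 20 = 4100 mm².
A_nv = (205 − 2.5·32) × 20 = 2500 mm².
A_nt = (60 − 0.5·32) × 20 = 880 mm².
0.6 F_u A_nv = 645 kN; 0.6 F_y A_gv = 738 kN → shear rupture governs the shear term.
R_n = 645 + 1.0 × 430 × 880 / 1000 = 1023 kN.
Design strength φR_n = 0.75 × 1023 = 768 kN.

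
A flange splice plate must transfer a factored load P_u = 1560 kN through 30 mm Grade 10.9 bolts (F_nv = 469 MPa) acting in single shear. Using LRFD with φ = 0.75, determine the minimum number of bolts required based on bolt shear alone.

7 bolts

A_b = π·30²/4 = 706.9 mm².
Per-bolt design strength φR_n = 0.75 × 469 × 706.9 × 1 / 1000 = 248.6 kN.
n ≥ 1560 / 248.6 = 6.274 → use 7 bolts.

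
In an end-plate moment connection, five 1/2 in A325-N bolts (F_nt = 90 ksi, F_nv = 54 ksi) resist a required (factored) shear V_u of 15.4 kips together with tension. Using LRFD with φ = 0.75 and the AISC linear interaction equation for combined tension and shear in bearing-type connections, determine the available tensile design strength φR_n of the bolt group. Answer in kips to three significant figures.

A_b = π·0.5²/4 = 0.1963 in²; f_rv = 15.4 / (5 × 0.1963) = 15.69 ksi.
F'_nt = 1.3 F_nt − (F_nt / φF_nv) f_rv = 1.3·90 − (90/(0.75·54))·15.69 = 82.14 ksi, capped at F_nt → F'_nt = 82.14 ksi.
R_n = F'_nt · A_b · n = 82.14 × 0.1963 × 5 = 80.64 kips.
Design strength φR_n = 0.75 × 80.64 = 60.5 kips.

60.5 kips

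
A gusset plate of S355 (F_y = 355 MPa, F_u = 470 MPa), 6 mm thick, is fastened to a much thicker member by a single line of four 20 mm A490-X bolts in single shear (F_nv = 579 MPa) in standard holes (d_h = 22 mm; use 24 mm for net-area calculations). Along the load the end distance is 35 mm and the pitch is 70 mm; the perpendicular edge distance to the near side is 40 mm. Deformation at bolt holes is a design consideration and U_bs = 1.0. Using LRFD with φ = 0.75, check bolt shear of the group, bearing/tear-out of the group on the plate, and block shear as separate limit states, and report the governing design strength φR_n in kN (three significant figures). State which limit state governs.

264 kN (block shear governs)

Bolt shear: A_b = π·20²/4 = 314.2 mm²; R_n = 579 × 314.2 × 4 × 1 / 1000 = 727.6 kN → 0.75 × 727.6 = 546 kN.
Bearing: edge l_c = 24, r_n = 81.22 kN; interior l_c = 48, r_n = 135.4 kN; R_n = 81.22 + 3·135.4 = 487.3 kN → 365 kN.
Block shear: A_gv = 1470, A_nv = 966, A_nt = 168 mm²; R_n = min(0.6F_uA_nv, 0.6F_yA_gv) + U_bs·F_u·A_nt = 351.4 kN → 264 kN.
Block shear governs: 264 kN.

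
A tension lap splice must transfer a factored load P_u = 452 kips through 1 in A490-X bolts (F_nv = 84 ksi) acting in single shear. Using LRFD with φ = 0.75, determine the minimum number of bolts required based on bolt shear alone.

10 bolts

A_b = π·1²/4 = 0.7854 in².
Per-bolt design strength φR_n = 0.75 × 84 × 0.7854 × 1 = 49.48 kips.
n ≥ 452 / 49.48 = 9.135 → use 10 bolts.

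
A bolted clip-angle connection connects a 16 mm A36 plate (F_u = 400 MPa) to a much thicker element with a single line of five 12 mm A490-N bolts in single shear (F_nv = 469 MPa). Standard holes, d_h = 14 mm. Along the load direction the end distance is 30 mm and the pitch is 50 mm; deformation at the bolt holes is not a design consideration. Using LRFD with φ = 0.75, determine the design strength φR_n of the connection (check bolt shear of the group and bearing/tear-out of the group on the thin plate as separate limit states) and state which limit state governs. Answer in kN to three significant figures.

Bolt shear: A_b = π·12²/4 = 113.1 mm²; R_n = 469 × 113.1 × 5 × 1 / 1000 = 265.2 kN → 0.75 × 265.2 = 199 kN.
Bearing (1.5 l_c t F_u ≤ 3.0 d t F_u): upper limit = 3.0·12·16·400 / 1000 = 230.4 kN.
  Edge l_c = 30 − 14/2 = 23 → r_n = 220.8 kN; interior l_c = 50 − 14 = 36 → r_n = 230.4 kN.
  R_n,bearing = 1·220.8 + 4·230.4 = 1142 kN → 0.75 × 1142 = 857 kN.
Bolt shear governs: 199 kN.

199 kN (bolt shear governs)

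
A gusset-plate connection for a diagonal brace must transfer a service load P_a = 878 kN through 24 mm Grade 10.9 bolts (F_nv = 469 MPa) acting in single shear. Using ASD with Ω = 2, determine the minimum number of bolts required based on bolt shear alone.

9 bolts

A_b = π·24²/4 = 452.4 mm².
Per-bolt allowable strength R_n/Ω = 469 × 452.4 × 1 / 1000 / 2 = 106.1 kN.
n ≥ 878 / 106.1 = 8.276 → use 9 bolts.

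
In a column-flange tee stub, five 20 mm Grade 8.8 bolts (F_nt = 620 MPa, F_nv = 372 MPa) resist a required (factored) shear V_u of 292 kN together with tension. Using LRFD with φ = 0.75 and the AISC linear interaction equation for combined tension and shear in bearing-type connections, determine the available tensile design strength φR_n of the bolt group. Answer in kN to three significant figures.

463 kN

A_b = π·20²/4 = 314.2 mm²; f_rv = 292 × 1000 / (5 × 314.2) = 185.9 MPa.
F'_nt = 1.3 F_nt − (F_nt / φF_nv) f_rv = 1.3·620 − (620/(0.75·372))·185.9 = 392.9 MPa, capped at F_nt → F'_nt = 392.9 MPa.
R_n = F'_nt · A_b · n = 392.9 × 314.2 × 5 / 1000 = 617.2 kN.
Design strength φR_n = 0.75 × 617.2 = 463 kN.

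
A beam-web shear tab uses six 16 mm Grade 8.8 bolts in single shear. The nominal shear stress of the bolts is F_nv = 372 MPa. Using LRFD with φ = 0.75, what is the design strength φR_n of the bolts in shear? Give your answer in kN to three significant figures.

337 kN

A_b = π × 16² / 4 = 201.1 mm².
R_n = F_nv · A_b · n · n_s = 372 × 201.1 × 6 × 1 / 1000 = 448.8 kN.
Design strength φR_n = 0.75 × 448.8 = 337 kN.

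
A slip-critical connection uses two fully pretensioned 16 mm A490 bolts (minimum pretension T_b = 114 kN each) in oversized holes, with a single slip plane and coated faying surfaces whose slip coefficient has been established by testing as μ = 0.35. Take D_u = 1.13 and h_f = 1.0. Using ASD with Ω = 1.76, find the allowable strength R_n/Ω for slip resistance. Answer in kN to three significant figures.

51.2 kN

R_n = μ · D_u · h_f · T_b · n_s · n_b = 0.35 × 1.13 × 1.0 × 114 × 1 × 2 = 90.17 kN.
Allowable strength R_n/Ω = 90.17 / 1.76 = 51.2 kN.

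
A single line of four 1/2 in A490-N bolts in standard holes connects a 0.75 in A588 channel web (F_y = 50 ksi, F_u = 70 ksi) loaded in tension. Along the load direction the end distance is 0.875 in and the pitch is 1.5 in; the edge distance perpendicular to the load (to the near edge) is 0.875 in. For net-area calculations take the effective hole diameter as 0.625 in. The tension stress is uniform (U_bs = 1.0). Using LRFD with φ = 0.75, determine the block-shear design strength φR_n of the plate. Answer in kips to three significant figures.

97.5 kips

Shear plane L_v = 0.875 + 3·1.5 = 5.375 in; A_gv = 5.375 × 0.75 = 4.031 in².
A_nv = (5.375 − 3.5·0.625) × 0.75 = 2.391 in².
A_nt = (0.875 − 0.5·0.625) × 0.75 = 0.4219 in².
0.6 F_u A_nv = 100.4 kips; 0.6 F_y A_gv = 120.9 kips → shear rupture governs the shear term.
R_n = 100.4 + 1.0 × 70 × 0.4219 = 129.9 kips.
Design strength φR_n = 0.75 × 129.9 = 97.5 kips.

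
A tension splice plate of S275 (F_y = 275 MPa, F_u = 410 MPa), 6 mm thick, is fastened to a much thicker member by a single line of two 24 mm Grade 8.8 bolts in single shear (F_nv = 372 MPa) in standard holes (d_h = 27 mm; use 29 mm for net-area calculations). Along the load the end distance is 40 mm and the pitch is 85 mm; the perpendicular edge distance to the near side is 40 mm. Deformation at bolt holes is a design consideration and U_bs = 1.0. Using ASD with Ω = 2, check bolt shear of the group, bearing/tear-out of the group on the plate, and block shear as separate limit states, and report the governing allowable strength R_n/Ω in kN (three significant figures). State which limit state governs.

Bolt shear: A_b = π·24²/4 = 452.4 mm²; R_n = 372 × 452.4 × 2 × 1 / 1000 = 336.6 kN → 336.6 / 2 = 168 kN.
Bearing: edge l_c = 26.5, r_n = 78.23 kN; interior l_c = 58, r_n = 141.7 kN; R_n = 78.23 + 1·141.7 = 219.9 kN → 110 kN.
Block shear: A_gv = 750, A_nv = 489, A_nt = 153 mm²; R_n = min(0.6F_uA_nv, 0.6F_yA_gv) + U_bs·F_u·A_nt = 183 kN → 91.5 kN.
Block shear governs: 91.5 kN.

91.5 kN (block shear governs)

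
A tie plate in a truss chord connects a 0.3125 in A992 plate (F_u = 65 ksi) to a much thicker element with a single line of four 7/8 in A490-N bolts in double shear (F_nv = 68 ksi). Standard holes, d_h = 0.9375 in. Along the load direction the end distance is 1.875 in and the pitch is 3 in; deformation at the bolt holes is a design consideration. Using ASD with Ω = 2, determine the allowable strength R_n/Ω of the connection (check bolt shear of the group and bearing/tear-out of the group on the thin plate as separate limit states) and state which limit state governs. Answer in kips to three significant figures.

81.1 kips (bearing governs)

Bolt shear: A_b = π·0.875²/4 = 0.6013 in²; R_n = 68 × 0.6013 × 4 × 2 = 327.1 kips → 327.1 / 2 = 164 kips.
Bearing (1.2 l_c t F_u ≤ 2.4 d t F_u): upper limit = 2.4·0.875·0.3125·65 = 42.66 kips.
  Edge l_c = 1.875 − 0.9375/2 = 1.406 → r_n = 34.28 kips; interior l_c = 3 − 0.9375 = 2.062 → r_n = 42.66 kips.
  R_n,bearing = 1·34.28 + 3·42.66 = 162.2 kips → 162.2 / 2 = 81.1 kips.
Bearing governs: 81.1 kips.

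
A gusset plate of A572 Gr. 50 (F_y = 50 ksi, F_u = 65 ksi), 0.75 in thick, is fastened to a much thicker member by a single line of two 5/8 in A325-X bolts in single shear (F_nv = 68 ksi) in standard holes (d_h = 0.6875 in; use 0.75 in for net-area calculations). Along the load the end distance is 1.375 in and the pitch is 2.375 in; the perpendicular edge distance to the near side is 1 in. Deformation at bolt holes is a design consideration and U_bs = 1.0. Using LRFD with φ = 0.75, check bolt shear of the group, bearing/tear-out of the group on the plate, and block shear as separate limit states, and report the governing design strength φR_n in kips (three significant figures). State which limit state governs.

Bolt shear: A_b = π·0.625²/4 = 0.3068 in²; R_n = 68 × 0.3068 × 2 × 1 = 41.72 kips → 0.75 × 41.72 = 31.3 kips.
Bearing: edge l_c = 1.031, r_n = 60.33 kips; interior l_c = 1.688, r_n = 73.12 kips; R_n = 60.33 + 1·73.12 = 133.5 kips → 100 kips.
Block shear: A_gv = 2.812, A_nv = 1.969, A_nt = 0.4688 in²; R_n = min(0.6F_uA_nv, 0.6F_yA_gv) + U_bs·F_u·A_nt = 107.2 kips → 80.4 kips.
Bolt shear governs: 31.3 kips.

31.3 kips (bolt shear governs)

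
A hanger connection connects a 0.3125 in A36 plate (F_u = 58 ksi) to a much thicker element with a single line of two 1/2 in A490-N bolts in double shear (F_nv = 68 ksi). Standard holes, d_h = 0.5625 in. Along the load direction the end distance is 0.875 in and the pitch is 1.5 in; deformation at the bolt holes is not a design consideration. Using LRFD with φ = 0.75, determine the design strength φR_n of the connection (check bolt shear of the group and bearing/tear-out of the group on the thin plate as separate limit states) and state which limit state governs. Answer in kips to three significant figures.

31.2 kips (bearing governs)

Bolt shear: A_b = π·0.5²/4 = 0.1963 in²; R_n = 68 × 0.1963 × 2 × 2 = 53.41 kips → 0.75 × 53.41 = 40.1 kips.
Bearing (1.5 l_c t F_u ≤ 3.0 d t F_u): upper limit = 3.0·0.5·0.3125·58 = 27.19 kips.
  Edge l_c = 0.875 − 0.5625/2 = 0.5938 → r_n = 16.14 kips; interior l_c = 1.5 − 0.5625 = 0.9375 → r_n = 25.49 kips.
  R_n,bearing = 1·16.14 + 1·25.49 = 41.63 kips → 0.75 × 41.63 = 31.2 kips.
Bearing governs: 31.2 kips.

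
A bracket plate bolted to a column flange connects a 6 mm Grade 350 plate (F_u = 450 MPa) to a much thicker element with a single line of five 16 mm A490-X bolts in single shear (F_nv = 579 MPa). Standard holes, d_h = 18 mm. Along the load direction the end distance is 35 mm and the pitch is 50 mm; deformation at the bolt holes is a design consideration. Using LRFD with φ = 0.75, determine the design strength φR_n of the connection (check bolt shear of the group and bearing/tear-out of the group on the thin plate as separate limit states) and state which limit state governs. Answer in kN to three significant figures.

374 kN (bearing governs)

Bolt shear: A_b = π·16²/4 = 201.1 mm²; R_n = 579 × 201.1 × 5 × 1 / 1000 = 582.1 kN → 0.75 × 582.1 = 437 kN.
Bearing (1.2 l_c t F_u ≤ 2.4 d t F_u): upper limit = 2.4·16·6·450 / 1000 = 103.7 kN.
  Edge l_c = 35 − 18/2 = 26 → r_n = 84.24 kN; interior l_c = 50 − 18 = 32 → r_n = 103.7 kN.
  R_n,bearing = 1·84.24 + 4·103.7 = 499 kN → 0.75 × 499 = 374 kN.
Bearing governs: 374 kN.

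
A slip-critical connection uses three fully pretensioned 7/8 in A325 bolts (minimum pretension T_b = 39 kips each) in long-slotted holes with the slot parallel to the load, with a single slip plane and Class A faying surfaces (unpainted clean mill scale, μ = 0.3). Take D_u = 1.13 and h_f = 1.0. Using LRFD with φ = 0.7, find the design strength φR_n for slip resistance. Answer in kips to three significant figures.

R_n = μ · D_u · h_f · T_b · n_s · n_b = 0.3 × 1.13 × 1.0 × 39 × 1 × 3 = 39.66 kips.
Design strength φR_n = 0.7 × 39.66 = 27.8 kips.

27.8 kips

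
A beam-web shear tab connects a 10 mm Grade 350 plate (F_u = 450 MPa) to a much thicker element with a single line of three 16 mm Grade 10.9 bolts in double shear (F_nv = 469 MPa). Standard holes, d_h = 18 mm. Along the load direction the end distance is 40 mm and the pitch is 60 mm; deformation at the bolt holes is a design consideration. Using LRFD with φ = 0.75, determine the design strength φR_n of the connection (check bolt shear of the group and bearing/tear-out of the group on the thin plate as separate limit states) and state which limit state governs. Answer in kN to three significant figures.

Bolt shear: A_b = π·16²/4 = 201.1 mm²; R_n = 469 × 201.1 × 3 × 2 / 1000 = 565.8 kN → 0.75 × 565.8 = 424 kN.
Bearing (1.2 l_c t F_u ≤ 2.4 d t F_u): upper limit = 2.4·16·10·450 / 1000 = 172.8 kN.
  Edge l_c = 40 − 18/2 = 31 → r_n = 167.4 kN; interior l_c = 60 − 18 = 42 → r_n = 172.8 kN.
  R_n,bearing = 1·167.4 + 2·172.8 = 513 kN → 0.75 × 513 = 385 kN.
Bearing governs: 385 kN.

385 kN (bearing governs)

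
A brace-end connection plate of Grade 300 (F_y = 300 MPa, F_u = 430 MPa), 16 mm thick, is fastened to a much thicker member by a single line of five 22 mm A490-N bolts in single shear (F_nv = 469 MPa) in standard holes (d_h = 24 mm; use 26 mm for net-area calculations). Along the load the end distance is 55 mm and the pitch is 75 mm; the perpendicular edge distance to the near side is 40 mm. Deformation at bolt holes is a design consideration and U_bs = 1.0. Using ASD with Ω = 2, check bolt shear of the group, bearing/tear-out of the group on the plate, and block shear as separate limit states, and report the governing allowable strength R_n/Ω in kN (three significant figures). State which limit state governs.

446 kN (bolt shear governs)

Bolt shear: A_b = π·22²/4 = 380.1 mm²; R_n = 469 × 380.1 × 5 × 1 / 1000 = 891.4 kN → 891.4 / 2 = 446 kN.
Bearing: edge l_c = 43, r_n = 355 kN; interior l_c = 51, r_n = 363.3 kN; R_n = 355 + 4·363.3 = 1808 kN → 904 kN.
Block shear: A_gv = 5680, A_nv = 3808, A_nt = 432 mm²; R_n = min(0.6F_uA_nv, 0.6F_yA_gv) + U_bs·F_u·A_nt = 1168 kN → 584 kN.
Bolt shear governs: 446 kN.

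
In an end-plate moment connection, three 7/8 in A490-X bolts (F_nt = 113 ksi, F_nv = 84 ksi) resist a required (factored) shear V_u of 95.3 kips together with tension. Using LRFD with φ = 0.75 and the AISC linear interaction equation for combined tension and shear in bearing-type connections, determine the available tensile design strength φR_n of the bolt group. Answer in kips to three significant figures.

A_b = π·0.875²/4 = 0.6013 in²; f_rv = 95.3 / (3 × 0.6013) = 52.83 ksi.
F'_nt = 1.3 F_nt − (F_nt / φF_nv) f_rv = 1.3·113 − (113/(0.75·84))·52.83 = 52.14 ksi, capped at F_nt → F'_nt = 52.14 ksi.
R_n = F'_nt · A_b · n = 52.14 × 0.6013 × 3 = 94.07 kips.
Design strength φR_n = 0.75 × 94.07 = 70.6 kips.

70.6 kips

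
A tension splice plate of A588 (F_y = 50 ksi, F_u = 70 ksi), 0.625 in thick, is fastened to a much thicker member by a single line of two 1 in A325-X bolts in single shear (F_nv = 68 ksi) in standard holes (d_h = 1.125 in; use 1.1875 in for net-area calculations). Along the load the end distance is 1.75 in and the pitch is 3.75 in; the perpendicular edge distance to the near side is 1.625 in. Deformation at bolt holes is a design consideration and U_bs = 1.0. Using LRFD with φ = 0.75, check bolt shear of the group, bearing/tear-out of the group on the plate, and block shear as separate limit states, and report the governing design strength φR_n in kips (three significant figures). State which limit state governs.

Bolt shear: A_b = π·1²/4 = 0.7854 in²; R_n = 68 × 0.7854 × 2 × 1 = 106.8 kips → 0.75 × 106.8 = 80.1 kips.
Bearing: edge l_c = 1.188, r_n = 62.34 kips; interior l_c = 2.625, r_n = 105 kips; R_n = 62.34 + 1·105 = 167.3 kips → 126 kips.
Block shear: A_gv = 3.438, A_nv = 2.324, A_nt = 0.6445 in²; R_n = min(0.6F_uA_nv, 0.6F_yA_gv) + U_bs·F_u·A_nt = 142.7 kips → 107 kips.
Bolt shear governs: 80.1 kips.

80.1 kips (bolt shear governs)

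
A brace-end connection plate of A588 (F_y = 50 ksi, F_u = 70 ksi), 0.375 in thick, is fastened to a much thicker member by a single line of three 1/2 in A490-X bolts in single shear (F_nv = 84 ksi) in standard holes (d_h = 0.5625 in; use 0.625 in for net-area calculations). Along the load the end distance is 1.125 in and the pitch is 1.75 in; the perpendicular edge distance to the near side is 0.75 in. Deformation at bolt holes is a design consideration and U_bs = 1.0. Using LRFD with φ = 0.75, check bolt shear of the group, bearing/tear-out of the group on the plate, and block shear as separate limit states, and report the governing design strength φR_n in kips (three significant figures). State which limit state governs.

Bolt shear: A_b = π·0.5²/4 = 0.1963 in²; R_n = 84 × 0.1963 × 3 × 1 = 49.48 kips → 0.75 × 49.48 = 37.1 kips.
Bearing: edge l_c = 0.8438, r_n = 26.58 kips; interior l_c = 1.188, r_n = 31.5 kips; R_n = 26.58 + 2·31.5 = 89.58 kips → 67.2 kips.
Block shear: A_gv = 1.734, A_nv = 1.148, A_nt = 0.1641 in²; R_n = min(0.6F_uA_nv, 0.6F_yA_gv) + U_bs·F_u·A_nt = 59.72 kips → 44.8 kips.
Bolt shear governs: 37.1 kips.

37.1 kips (bolt shear governs)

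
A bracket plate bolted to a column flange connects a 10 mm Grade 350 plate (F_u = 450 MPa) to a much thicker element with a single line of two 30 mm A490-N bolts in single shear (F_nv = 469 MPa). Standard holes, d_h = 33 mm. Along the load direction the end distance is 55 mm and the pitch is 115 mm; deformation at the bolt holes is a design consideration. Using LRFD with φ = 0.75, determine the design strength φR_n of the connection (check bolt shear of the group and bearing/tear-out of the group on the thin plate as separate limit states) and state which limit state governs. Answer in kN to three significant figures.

Bolt shear: A_b = π·30²/4 = 706.9 mm²; R_n = 469 × 706.9 × 2 × 1 / 1000 = 663 kN → 0.75 × 663 = 497 kN.
Bearing (1.2 l_c t F_u ≤ 2.4 d t F_u): upper limit = 2.4·30·10·450 / 1000 = 324 kN.
  Edge l_c = 55 − 33/2 = 38.5 → r_n = 207.9 kN; interior l_c = 115 − 33 = 82 → r_n = 324 kN.
  R_n,bearing = 1·207.9 + 1·324 = 531.9 kN → 0.75 × 531.9 = 399 kN.
Bearing governs: 399 kN.

399 kN (bearing governs)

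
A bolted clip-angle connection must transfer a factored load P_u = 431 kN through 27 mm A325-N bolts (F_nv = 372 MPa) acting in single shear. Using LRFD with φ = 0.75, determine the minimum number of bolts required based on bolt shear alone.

3 bolts

A_b = π·27²/4 = 572.6 mm².
Per-bolt design strength φR_n = 0.75 × 372 × 572.6 × 1 / 1000 = 159.7 kN.
n ≥ 431 / 159.7 = 2.698 → use 3 bolts.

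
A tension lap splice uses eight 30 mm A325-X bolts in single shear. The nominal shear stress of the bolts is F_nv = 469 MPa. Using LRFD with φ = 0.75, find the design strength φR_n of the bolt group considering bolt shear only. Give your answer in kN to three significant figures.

1990 kN

A_b = π × 30² / 4 = 706.9 mm².
R_n = F_nv · A_b · n · n_s = 469 × 706.9 × 8 × 1 / 1000 = 2652 kN.
Design strength φR_n = 0.75 × 2652 = 1990 kN.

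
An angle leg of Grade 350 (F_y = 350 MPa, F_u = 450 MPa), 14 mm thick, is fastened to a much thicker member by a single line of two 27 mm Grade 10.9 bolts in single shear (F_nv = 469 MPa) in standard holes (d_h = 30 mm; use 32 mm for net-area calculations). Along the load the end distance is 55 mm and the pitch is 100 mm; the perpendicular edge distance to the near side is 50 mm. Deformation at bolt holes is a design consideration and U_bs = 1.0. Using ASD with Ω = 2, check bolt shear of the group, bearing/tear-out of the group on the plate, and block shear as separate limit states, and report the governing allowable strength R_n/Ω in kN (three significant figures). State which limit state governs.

269 kN (bolt shear governs)

Bolt shear: A_b = π·27²/4 = 572.6 mm²; R_n = 469 × 572.6 × 2 × 1 / 1000 = 537.1 kN → 537.1 / 2 = 269 kN.
Bearing: edge l_c = 40, r_n = 302.4 kN; interior l_c = 70, r_n = 408.2 kN; R_n = 302.4 + 1·408.2 = 710.6 kN → 355 kN.
Block shear: A_gv = 2170, A_nv = 1498, A_nt = 476 mm²; R_n = min(0.6F_uA_nv, 0.6F_yA_gv) + U_bs·F_u·A_nt = 618.7 kN → 309 kN.
Bolt shear governs: 269 kN.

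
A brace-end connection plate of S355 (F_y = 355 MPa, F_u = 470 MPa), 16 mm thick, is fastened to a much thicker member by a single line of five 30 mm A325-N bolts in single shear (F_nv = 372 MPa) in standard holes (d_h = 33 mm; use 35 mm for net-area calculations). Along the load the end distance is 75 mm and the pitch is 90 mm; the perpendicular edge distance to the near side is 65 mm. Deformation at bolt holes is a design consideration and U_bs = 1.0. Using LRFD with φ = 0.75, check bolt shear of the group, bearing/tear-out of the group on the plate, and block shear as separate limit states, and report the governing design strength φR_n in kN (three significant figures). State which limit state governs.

Bolt shear: A_b = π·30²/4 = 706.9 mm²; R_n = 372 × 706.9 × 5 × 1 / 1000 = 1315 kN → 0.75 × 1315 = 986 kN.
Bearing: edge l_c = 58.5, r_n = 527.9 kN; interior l_c = 57, r_n = 514.4 kN; R_n = 527.9 + 4·514.4 = 2585 kN → 1940 kN.
Block shear: A_gv = 6960, A_nv = 4440, A_nt = 760 mm²; R_n = min(0.6F_uA_nv, 0.6F_yA_gv) + U_bs·F_u·A_nt = 1609 kN → 1210 kN.
Bolt shear governs: 986 kN.

986 kN (bolt shear governs)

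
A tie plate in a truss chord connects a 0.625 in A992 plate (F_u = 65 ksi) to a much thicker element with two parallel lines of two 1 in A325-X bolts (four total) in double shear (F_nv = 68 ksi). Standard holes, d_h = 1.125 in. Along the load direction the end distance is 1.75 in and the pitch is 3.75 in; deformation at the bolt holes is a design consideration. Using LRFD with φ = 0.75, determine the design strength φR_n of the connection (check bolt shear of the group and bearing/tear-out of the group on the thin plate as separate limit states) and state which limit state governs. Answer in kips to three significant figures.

Bolt shear: A_b = π·1²/4 = 0.7854 in²; R_n = 68 × 0.7854 × 4 × 2 = 427.3 kips → 0.75 × 427.3 = 320 kips.
Bearing (1.2 l_c t F_u ≤ 2.4 d t F_u): upper limit = 2.4·1·0.625·65 = 97.5 kips.
  Edge l_c = 1.75 − 1.125/2 = 1.188 → r_n = 57.89 kips; interior l_c = 3.75 − 1.125 = 2.625 → r_n = 97.5 kips.
  R_n,bearing = 2·57.89 + 2·97.5 = 310.8 kips → 0.75 × 310.8 = 233 kips.
Bearing governs: 233 kips.

233 kips (bearing governs)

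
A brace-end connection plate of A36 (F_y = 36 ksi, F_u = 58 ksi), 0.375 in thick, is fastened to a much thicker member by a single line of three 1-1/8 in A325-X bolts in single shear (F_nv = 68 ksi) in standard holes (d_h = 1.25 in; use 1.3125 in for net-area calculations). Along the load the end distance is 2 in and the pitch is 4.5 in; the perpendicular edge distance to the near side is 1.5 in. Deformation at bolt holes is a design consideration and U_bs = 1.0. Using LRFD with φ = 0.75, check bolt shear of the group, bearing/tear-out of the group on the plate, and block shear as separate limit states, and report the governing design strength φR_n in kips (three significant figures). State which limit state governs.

Bolt shear: A_b = π·1.125²/4 = 0.994 in²; R_n = 68 × 0.994 × 3 × 1 = 202.8 kips → 0.75 × 202.8 = 152 kips.
Bearing: edge l_c = 1.375, r_n = 35.89 kips; interior l_c = 3.25, r_n = 58.72 kips; R_n = 35.89 + 2·58.72 = 153.3 kips → 115 kips.
Block shear: A_gv = 4.125, A_nv = 2.895, A_nt = 0.3164 in²; R_n = min(0.6F_uA_nv, 0.6F_yA_gv) + U_bs·F_u·A_nt = 107.5 kips → 80.6 kips.
Block shear governs: 80.6 kips.

80.6 kips (block shear governs)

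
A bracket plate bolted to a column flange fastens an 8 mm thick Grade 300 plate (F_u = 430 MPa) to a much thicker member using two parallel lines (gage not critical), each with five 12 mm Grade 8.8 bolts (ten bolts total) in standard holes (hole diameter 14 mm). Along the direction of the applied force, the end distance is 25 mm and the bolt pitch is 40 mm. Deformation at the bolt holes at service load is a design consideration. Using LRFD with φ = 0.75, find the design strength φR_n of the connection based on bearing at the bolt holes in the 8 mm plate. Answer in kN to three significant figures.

706 kN

Per bolt r_n = 1.2 l_c t F_u ≤ 2.4 d t F_u; upper limit = 2.4 × 12 × 8 × 430 / 1000 = 99.07 kN.
Edge bolt: l_c = 25 − 14/2 = 18 mm → 1.2 × 18 × 8 × 430 / 1000 = 74.3 → r_n = 74.3 kN.
Interior bolts: l_c = 40 − 14 = 26 mm → 1.2 × 26 × 8 × 430 / 1000 = 107.3 → r_n = 99.07 kN.
R_n = 2 × 74.3 + 8 × 99.07 = 941.2 kN.
Design strength φR_n = 0.75 × 941.2 = 706 kN.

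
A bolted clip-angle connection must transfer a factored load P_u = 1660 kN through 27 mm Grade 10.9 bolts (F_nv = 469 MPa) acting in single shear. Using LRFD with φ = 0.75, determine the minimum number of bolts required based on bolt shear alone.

9 bolts

A_b = π·27²/4 = 572.6 mm².
Per-bolt design strength φR_n = 0.75 × 469 × 572.6 × 1 / 1000 = 201.4 kN.
n ≥ 1660 / 201.4 = 8.242 → use 9 bolts.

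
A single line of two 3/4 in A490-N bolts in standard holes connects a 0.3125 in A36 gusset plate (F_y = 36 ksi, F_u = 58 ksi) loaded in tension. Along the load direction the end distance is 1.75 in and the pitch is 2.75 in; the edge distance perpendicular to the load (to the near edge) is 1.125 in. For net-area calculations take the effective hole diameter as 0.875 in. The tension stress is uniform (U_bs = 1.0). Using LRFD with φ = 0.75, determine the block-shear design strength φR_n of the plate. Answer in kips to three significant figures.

Shear plane L_v = 1.75 + 1·2.75 = 4.5 in; A_gv = 4.5 × 0.3125 = 1.406 in².
A_nv = (4.5 − 1.5·0.875) × 0.3125 = 0.9961 in².
A_nt = (1.125 − 0.5·0.875) × 0.3125 = 0.2148 in².
0.6 F_u A_nv = 34.66 kips; 0.6 F_y A_gv = 30.37 kips → shear yielding governs the shear term.
R_n = 30.37 + 1.0 × 58 × 0.2148 = 42.84 kips.
Design strength φR_n = 0.75 × 42.84 = 32.1 kips.

32.1 kips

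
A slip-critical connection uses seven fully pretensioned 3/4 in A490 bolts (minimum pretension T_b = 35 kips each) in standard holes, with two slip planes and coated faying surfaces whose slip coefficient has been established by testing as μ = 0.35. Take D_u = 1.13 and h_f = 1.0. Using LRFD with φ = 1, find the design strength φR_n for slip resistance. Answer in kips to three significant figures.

194 kips

R_n = μ · D_u · h_f · T_b · n_s · n_b = 0.35 × 1.13 × 1.0 × 35 × 2 × 7 = 193.8 kips.
Design strength φR_n = 1 × 193.8 = 194 kips.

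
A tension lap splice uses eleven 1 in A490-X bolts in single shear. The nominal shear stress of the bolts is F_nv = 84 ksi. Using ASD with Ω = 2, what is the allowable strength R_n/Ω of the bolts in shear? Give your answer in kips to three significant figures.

363 kips

A_b = π × 1² / 4 = 0.7854 in².
R_n = F_nv · A_b · n · n_s = 84 × 0.7854 × 11 × 1 = 725.7 kips.
Allowable strength R_n/Ω = 725.7 / 2 = 363 kips.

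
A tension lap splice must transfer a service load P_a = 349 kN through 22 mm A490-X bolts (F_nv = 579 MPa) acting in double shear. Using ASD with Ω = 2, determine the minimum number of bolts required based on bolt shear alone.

2 bolts

A_b = π·22²/4 = 380.1 mm².
Per-bolt allowable strength R_n/Ω = 579 × 380.1 × 2 / 1000 / 2 = 220.1 kN.
n ≥ 349 / 220.1 = 1.586 → use 2 bolts.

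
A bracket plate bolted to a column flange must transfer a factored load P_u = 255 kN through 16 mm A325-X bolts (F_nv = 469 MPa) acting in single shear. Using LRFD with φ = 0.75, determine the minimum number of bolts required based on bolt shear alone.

4 bolts

A_b = π·16²/4 = 201.1 mm².
Per-bolt design strength φR_n = 0.75 × 469 × 201.1 × 1 / 1000 = 70.72 kN.
n ≥ 255 / 70.72 = 3.606 → use 4 bolts.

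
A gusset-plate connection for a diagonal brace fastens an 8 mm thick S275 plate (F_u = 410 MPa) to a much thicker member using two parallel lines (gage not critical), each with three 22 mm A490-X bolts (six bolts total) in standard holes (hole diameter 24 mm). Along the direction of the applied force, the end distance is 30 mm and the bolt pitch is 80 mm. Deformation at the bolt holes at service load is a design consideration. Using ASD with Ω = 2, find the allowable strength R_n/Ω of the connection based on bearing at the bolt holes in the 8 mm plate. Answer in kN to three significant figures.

417 kN

Per bolt r_n = 1.2 l_c t F_u ≤ 2.4 d t F_u; upper limit = 2.4 × 22 × 8 × 410 / 1000 = 173.2 kN.
Edge bolt: l_c = 30 − 24/2 = 18 mm → 1.2 × 18 × 8 × 410 / 1000 = 70.85 → r_n = 70.85 kN.
Interior bolts: l_c = 80 − 24 = 56 mm → 1.2 × 56 × 8 × 410 / 1000 = 220.4 → r_n = 173.2 kN.
R_n = 2 × 70.85 + 4 × 173.2 = 834.4 kN.
Allowable strength R_n/Ω = 834.4 / 2 = 417 kN.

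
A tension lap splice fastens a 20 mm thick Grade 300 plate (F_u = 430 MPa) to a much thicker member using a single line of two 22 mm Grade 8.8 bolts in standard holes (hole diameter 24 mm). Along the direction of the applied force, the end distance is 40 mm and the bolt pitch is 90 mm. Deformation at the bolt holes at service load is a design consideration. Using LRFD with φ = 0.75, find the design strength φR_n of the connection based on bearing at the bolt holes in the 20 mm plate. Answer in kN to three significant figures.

Per bolt r_n = 1.2 l_c t F_u ≤ 2.4 d t F_u; upper limit = 2.4 × 22 × 20 × 430 / 1000 = 454.1 kN.
Edge bolt: l_c = 40 − 24/2 = 28 mm → 1.2 × 28 × 20 × 430 / 1000 = 289 → r_n = 289 kN.
Interior bolts: l_c = 90 − 24 = 66 mm → 1.2 × 66 × 20 × 430 / 1000 = 681.1 → r_n = 454.1 kN.
R_n = 1 × 289 + 1 × 454.1 = 743 kN.
Design strength φR_n = 0.75 × 743 = 557 kN.

557 kN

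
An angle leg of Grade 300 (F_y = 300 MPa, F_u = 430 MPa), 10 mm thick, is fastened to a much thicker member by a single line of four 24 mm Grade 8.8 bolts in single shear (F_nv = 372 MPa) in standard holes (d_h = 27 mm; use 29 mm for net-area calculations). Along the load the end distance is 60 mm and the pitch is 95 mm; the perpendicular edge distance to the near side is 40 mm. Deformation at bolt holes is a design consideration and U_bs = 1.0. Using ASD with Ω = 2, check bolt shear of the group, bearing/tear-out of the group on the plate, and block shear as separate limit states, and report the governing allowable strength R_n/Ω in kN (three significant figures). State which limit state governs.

Bolt shear: A_b = π·24²/4 = 452.4 mm²; R_n = 372 × 452.4 × 4 × 1 / 1000 = 673.2 kN → 673.2 / 2 = 337 kN.
Bearing: edge l_c = 46.5, r_n = 239.9 kN; interior l_c = 68, r_n = 247.7 kN; R_n = 239.9 + 3·247.7 = 983 kN → 491 kN.
Block shear: A_gv = 3450, A_nv = 2435, A_nt = 255 mm²; R_n = min(0.6F_uA_nv, 0.6F_yA_gv) + U_bs·F_u·A_nt = 730.6 kN → 365 kN.
Bolt shear governs: 337 kN.

337 kN (bolt shear governs)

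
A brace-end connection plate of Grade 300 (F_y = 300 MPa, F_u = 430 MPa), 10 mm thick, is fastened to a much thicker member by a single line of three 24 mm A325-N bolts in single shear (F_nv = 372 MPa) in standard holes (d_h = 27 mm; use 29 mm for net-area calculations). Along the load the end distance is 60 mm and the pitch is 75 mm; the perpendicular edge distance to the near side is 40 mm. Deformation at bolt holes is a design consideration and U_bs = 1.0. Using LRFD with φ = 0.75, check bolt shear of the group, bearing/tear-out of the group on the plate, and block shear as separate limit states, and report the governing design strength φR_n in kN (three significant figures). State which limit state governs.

348 kN (block shear governs)

Bolt shear: A_b = π·24²/4 = 452.4 mm²; R_n = 372 × 452.4 × 3 × 1 / 1000 = 504.9 kN → 0.75 × 504.9 = 379 kN.
Bearing: edge l_c = 46.5, r_n = 239.9 kN; interior l_c = 48, r_n = 247.7 kN; R_n = 239.9 + 2·247.7 = 735.3 kN → 551 kN.
Block shear: A_gv = 2100, A_nv = 1375, A_nt = 255 mm²; R_n = min(0.6F_uA_nv, 0.6F_yA_gv) + U_bs·F_u·A_nt = 464.4 kN → 348 kN.
Block shear governs: 348 kN.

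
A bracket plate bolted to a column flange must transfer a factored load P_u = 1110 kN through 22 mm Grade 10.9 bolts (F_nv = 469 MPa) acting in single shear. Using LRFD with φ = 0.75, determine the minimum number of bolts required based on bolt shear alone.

9 bolts

A_b = π·22²/4 = 380.1 mm².
Per-bolt design strength φR_n = 0.75 × 469 × 380.1 × 1 / 1000 = 133.7 kN.
n ≥ 1110 / 133.7 = 8.301 → use 9 bolts.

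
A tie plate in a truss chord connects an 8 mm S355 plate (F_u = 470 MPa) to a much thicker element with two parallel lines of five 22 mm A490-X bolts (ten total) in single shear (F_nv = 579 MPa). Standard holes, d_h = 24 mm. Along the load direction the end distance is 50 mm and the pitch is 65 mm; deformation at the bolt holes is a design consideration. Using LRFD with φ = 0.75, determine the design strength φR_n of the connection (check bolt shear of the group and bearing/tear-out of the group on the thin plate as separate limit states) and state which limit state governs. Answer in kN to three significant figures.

Bolt shear: A_b = π·22²/4 = 380.1 mm²; R_n = 579 × 380.1 × 10 × 1 / 1000 = 2201 kN → 0.75 × 2201 = 1650 kN.
Bearing (1.2 l_c t F_u ≤ 2.4 d t F_u): upper limit = 2.4·22·8·470 / 1000 = 198.5 kN.
  Edge l_c = 50 − 24/2 = 38 → r_n = 171.5 kN; interior l_c = 65 − 24 = 41 → r_n = 185 kN.
  R_n,bearing = 2·171.5 + 8·185 = 1823 kN → 0.75 × 1823 = 1370 kN.
Bearing governs: 1370 kN.

1370 kN (bearing governs)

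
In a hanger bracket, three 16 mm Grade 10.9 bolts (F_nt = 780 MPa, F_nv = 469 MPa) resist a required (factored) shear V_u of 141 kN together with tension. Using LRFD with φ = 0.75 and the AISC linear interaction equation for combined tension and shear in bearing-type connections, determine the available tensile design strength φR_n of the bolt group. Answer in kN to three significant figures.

A_b = π·16²/4 = 201.1 mm²; f_rv = 141 × 1000 / (3 × 201.1) = 233.8 MPa.
F'_nt = 1.3 F_nt − (F_nt / φF_nv) f_rv = 1.3·780 − (780/(0.75·469))·233.8 = 495.6 MPa, capped at F_nt → F'_nt = 495.6 MPa.
R_n = F'_nt · A_b · n = 495.6 × 201.1 × 3 / 1000 = 299 kN.
Design strength φR_n = 0.75 × 299 = 224 kN.

224 kN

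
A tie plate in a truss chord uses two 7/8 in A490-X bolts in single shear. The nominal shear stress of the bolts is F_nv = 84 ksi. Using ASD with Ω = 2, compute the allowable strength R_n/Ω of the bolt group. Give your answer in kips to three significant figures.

A_b = π × 0.875² / 4 = 0.6013 in².
R_n = F_nv · A_b · n · n_s = 84 × 0.6013 × 2 × 1 = 101 kips.
Allowable strength R_n/Ω = 101 / 2 = 50.5 kips.

50.5 kips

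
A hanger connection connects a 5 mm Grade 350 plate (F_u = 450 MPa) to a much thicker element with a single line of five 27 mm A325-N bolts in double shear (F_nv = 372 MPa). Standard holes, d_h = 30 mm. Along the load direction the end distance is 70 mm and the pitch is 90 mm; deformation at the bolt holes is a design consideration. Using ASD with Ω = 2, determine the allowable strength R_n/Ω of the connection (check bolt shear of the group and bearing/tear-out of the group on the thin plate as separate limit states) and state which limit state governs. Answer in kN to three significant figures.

364 kN (bearing governs)

Bolt shear: A_b = π·27²/4 = 572.6 mm²; R_n = 372 × 572.6 × 5 × 2 / 1000 = 2130 kN → 2130 / 2 = 1060 kN.
Bearing (1.2 l_c t F_u ≤ 2.4 d t F_u): upper limit = 2.4·27·5·450 / 1000 = 145.8 kN.
  Edge l_c = 70 − 30/2 = 55 → r_n = 145.8 kN; interior l_c = 90 − 30 = 60 → r_n = 145.8 kN.
  R_n,bearing = 1·145.8 + 4·145.8 = 729 kN → 729 / 2 = 364 kN.
Bearing governs: 364 kN.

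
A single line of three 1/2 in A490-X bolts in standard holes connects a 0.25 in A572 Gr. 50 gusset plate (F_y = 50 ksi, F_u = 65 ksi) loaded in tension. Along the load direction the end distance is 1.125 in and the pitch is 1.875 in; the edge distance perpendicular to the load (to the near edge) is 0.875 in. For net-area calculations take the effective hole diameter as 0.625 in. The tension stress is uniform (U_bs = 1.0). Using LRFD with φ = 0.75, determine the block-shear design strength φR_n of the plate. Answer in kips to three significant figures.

31.1 kips

Shear plane L_v = 1.125 + 2·1.875 = 4.875 in; A_gv = 4.875 × 0.25 = 1.219 in².
A_nv = (4.875 − 2.5·0.625) × 0.25 = 0.8281 in².
A_nt = (0.875 − 0.5·0.625) × 0.25 = 0.1406 in².
0.6 F_u A_nv = 32.3 kips; 0.6 F_y A_gv = 36.56 kips → shear rupture governs the shear term.
R_n = 32.3 + 1.0 × 65 × 0.1406 = 41.44 kips.
Design strength φR_n = 0.75 × 41.44 = 31.1 kips.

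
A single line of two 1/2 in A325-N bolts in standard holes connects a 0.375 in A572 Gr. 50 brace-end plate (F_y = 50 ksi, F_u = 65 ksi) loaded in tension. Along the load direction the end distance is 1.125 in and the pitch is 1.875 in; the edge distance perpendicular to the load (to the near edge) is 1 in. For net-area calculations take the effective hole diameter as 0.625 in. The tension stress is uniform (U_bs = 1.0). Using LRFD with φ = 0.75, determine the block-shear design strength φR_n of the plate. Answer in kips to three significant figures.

Shear plane L_v = 1.125 + 1·1.875 = 3 in; A_gv = 3 × 0.375 = 1.125 in².
A_nv = (3 − 1.5·0.625) × 0.375 = 0.7734 in².
A_nt = (1 − 0.5·0.625) × 0.375 = 0.2578 in².
0.6 F_u A_nv = 30.16 kips; 0.6 F_y A_gv = 33.75 kips → shear rupture governs the shear term.
R_n = 30.16 + 1.0 × 65 × 0.2578 = 46.92 kips.
Design strength φR_n = 0.75 × 46.92 = 35.2 kips.

35.2 kips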